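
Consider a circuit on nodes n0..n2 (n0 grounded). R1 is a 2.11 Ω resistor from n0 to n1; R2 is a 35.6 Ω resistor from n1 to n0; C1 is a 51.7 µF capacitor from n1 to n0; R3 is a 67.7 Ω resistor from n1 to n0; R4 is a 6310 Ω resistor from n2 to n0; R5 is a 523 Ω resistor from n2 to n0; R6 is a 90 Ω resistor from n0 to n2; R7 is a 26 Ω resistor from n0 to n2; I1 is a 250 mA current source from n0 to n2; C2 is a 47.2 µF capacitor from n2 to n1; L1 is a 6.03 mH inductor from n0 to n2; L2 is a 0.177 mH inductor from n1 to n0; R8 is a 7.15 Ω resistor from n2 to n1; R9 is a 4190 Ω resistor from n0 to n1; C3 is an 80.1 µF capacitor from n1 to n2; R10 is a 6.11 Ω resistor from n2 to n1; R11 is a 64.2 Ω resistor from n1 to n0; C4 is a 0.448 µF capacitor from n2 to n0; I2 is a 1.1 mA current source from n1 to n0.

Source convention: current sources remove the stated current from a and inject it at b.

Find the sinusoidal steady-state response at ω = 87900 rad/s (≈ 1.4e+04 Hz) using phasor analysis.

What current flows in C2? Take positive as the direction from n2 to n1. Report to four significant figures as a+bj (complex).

MNA unknowns: 2 node voltages V₁..V_2
R1: Y=0.4739+0.000j on G[0,1]
R2: Y=0.02809+0.000j on G[1,0]
C1: Y=0.000+4.544j on G[1,0]
R3: Y=0.01477+0.000j on G[1,0]
R4: Y=0.0001585+0.000j on G[2,0]
R5: Y=0.001912+0.000j on G[2,0]
R6: Y=0.01111+0.000j on G[0,2]
R7: Y=0.03846+0.000j on G[0,2]
I1: z[0]−=0.25, z[2]+=0.25
C2: Y=0.000+4.149j on G[2,1]
L1: Y=0.000-0.001887j on G[0,2]
L2: Y=0.000-0.06427j on G[1,0]
R8: Y=0.1399+0.000j on G[2,1]
R9: Y=0.0002387+0.000j on G[0,1]
C3: Y=0.000+7.041j on G[1,2]
R10: Y=0.1637+0.000j on G[2,1]
R11: Y=0.01558+0.000j on G[1,0]
C4: Y=0.000+0.03938j on G[2,0]
I2: z[1]−=0.0011, z[0]+=0.0011
solve → V1=0.007224-0.05397j, V2=0.008144-0.07599j

0.09138+0.003821j A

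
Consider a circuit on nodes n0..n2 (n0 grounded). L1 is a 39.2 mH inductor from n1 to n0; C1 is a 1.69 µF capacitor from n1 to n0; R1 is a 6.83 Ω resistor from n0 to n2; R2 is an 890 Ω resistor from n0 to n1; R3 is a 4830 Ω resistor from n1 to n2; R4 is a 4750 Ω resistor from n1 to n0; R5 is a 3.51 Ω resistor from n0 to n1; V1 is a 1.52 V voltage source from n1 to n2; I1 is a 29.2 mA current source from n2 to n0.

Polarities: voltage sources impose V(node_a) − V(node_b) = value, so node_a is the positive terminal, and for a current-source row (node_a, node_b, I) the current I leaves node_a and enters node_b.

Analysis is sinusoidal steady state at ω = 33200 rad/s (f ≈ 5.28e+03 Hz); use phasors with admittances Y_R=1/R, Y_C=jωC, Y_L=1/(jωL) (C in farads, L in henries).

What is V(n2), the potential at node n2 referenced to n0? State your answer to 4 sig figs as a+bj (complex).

-1.080-0.05624j V

Element admittances at ω=33200 rad/s:
  Y(L1) = 0.000-0.0007684j S between n1,n0
  Y(C1) = 0.000+0.05611j S between n1,n0
  Y(R1) = 0.1464+0.000j S between n0,n2
  Y(R2) = 0.001124+0.000j S between n0,n1
  Y(R3) = 0.0002070+0.000j S between n1,n2
  Y(R4) = 0.0002105+0.000j S between n1,n0
  Y(R5) = 0.2849+0.000j S between n0,n1
  V1: constraint V(n1)−V(n2) = 1.52
  I1: injects 0.0292 A into n0 (from n2)
Assemble and solve the 3×3 MNA system:
  V(n1)=0.4397-0.05624j  V(n2)=-1.080-0.05624j
  i(V1)=-0.1293-0.008235j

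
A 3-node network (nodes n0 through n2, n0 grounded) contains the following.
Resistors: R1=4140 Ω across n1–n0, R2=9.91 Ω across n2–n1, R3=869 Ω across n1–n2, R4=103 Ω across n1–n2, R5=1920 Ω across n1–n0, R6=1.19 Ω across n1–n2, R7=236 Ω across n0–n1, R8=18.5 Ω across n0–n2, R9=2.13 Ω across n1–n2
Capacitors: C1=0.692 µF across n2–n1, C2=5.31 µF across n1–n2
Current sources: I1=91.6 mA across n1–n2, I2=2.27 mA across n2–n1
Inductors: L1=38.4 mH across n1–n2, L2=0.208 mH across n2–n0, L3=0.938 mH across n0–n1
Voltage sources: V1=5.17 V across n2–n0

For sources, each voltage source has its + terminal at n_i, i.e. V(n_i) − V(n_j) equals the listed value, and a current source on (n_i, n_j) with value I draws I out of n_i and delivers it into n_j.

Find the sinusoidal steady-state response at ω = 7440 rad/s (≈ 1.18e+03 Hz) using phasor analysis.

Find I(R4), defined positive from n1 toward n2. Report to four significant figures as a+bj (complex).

Apply KCL at each of the 2 non-ground nodes and solve the resulting linear system.
Node n1: branches {R1, R2, C1, I1, R3, C2, R4, R5, L1, R6, I2, R7, L3, R9} → V_1 = 5.053+0.5109j
Node n2: branches {R2, C1, I1, R3, C2, R4, L1, R6, I2, L2, R8, R9, V1} → V_2 = 5.170+0.000j
Source currents: i(V1)=-0.3779+4.062j

-0.001139+0.004960j A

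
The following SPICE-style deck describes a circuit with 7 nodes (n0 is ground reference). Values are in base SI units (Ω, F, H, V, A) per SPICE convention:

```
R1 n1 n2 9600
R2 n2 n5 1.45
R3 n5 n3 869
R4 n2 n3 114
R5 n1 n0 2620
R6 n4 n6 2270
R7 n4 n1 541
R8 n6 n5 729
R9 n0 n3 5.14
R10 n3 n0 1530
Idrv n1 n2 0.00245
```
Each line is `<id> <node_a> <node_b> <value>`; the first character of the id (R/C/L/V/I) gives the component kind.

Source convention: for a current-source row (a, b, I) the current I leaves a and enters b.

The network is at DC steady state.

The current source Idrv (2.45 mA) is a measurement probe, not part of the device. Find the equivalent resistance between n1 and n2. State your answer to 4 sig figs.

R_eq = 1327. Ω

MNA unknowns: 6 node voltages V₁..V_6
R1: Y=0.0001042 on G[1,2]
R2: Y=0.6897 on G[2,5]
R3: Y=0.001151 on G[5,3]
R4: Y=0.008772 on G[2,3]
R5: Y=0.0003817 on G[1,0]
R6: Y=0.0004405 on G[4,6]
R7: Y=0.001848 on G[4,1]
R8: Y=0.001372 on G[6,5]
R9: Y=0.1946 on G[0,3]
R10: Y=0.0006536 on G[3,0]
Idrv: z[1]−=0.00245, z[2]+=0.00245
solve → V1=-3.126, V2=0.1265, V3=0.006111, V4=-2.629, V5=0.1250, V6=-0.5444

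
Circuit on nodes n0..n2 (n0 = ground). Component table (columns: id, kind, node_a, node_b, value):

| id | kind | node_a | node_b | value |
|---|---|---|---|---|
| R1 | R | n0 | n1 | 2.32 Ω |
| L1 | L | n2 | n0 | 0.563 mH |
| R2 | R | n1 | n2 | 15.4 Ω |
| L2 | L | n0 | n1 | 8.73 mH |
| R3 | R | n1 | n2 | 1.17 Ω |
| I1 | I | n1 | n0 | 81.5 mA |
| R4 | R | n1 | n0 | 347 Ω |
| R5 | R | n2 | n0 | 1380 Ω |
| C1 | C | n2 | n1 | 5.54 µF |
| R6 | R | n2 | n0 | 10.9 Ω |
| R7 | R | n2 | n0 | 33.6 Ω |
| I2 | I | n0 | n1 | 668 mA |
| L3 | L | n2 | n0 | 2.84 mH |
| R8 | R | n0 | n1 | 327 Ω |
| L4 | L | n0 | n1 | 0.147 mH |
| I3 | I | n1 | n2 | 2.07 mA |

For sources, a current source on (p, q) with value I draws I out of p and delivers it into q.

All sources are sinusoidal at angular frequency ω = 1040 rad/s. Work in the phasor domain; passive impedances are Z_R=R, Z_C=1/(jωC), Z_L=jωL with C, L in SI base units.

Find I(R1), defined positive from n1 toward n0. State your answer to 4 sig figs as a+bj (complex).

0.005958+0.03511j A

Apply KCL at each of the 2 non-ground nodes and solve the resulting linear system.
Node n1: branches {R1, R2, L2, R3, I1, R4, C1, I2, R8, L4, I3} → V_1 = 0.01382+0.08146j
Node n2: branches {L1, R2, R3, R5, C1, R6, R7, L3, I3} → V_2 = -0.02631+0.02045j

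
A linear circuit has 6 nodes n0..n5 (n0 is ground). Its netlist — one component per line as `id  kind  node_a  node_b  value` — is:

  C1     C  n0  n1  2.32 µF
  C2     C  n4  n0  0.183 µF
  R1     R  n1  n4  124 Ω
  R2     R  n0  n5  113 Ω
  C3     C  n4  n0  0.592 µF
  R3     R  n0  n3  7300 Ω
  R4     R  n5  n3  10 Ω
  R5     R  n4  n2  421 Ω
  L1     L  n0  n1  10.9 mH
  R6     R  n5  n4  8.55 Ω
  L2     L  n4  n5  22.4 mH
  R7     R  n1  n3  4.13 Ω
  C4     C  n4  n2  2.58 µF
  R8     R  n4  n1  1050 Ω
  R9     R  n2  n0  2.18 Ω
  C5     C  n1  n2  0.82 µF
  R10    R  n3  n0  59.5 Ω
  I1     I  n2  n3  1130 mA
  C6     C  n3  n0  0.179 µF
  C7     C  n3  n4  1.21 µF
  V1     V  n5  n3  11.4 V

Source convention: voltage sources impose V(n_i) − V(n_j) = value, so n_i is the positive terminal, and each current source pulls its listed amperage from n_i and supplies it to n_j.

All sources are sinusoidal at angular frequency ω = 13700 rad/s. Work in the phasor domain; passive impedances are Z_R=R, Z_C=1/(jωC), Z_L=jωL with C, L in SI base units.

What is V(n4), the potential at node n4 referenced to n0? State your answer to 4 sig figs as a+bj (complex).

5.692-12.90j V

Apply KCL at each of the 5 non-ground nodes and solve the resulting linear system.
Node n1: branches {C1, R1, L1, R7, R8, C5} → V_1 = -0.7910-9.952j
Node n2: branches {R5, C4, R9, C5, I1} → V_2 = -1.143+0.4660j
Node n3: branches {R3, R4, R7, R10, I1, C6, C7, V1} → V_3 = 0.4820-9.907j
Node n4: branches {C2, R1, C3, R5, R6, L2, C4, R8, C7} → V_4 = 5.692-12.90j
Node n5: branches {R2, R4, R6, L2, V1} → V_5 = 11.88-9.907j
Source currents: i(V1)=-1.979-0.2423j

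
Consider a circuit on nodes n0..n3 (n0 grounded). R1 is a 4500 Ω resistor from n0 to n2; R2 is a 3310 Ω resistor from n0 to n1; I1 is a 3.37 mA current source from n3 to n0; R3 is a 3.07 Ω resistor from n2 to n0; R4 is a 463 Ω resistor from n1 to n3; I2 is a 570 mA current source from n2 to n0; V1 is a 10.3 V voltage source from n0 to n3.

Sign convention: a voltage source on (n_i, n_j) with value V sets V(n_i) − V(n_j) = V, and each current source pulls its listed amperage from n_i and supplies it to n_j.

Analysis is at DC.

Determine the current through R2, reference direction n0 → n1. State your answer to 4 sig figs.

0.002730 A

Element admittances at DC:
  Y(R1) = 0.0002222 S between n0,n2
  Y(R2) = 0.0003021 S between n0,n1
  I1: injects 0.00337 A into n0 (from n3)
  Y(R3) = 0.3257 S between n2,n0
  Y(R4) = 0.002160 S between n1,n3
  I2: injects 0.57 A into n0 (from n2)
  V1: constraint V(n0)−V(n3) = 10.3
Assemble and solve the 4×4 MNA system:
  V(n1)=-9.036  V(n2)=-1.749  V(n3)=-10.30
  i(V1)=0.0006401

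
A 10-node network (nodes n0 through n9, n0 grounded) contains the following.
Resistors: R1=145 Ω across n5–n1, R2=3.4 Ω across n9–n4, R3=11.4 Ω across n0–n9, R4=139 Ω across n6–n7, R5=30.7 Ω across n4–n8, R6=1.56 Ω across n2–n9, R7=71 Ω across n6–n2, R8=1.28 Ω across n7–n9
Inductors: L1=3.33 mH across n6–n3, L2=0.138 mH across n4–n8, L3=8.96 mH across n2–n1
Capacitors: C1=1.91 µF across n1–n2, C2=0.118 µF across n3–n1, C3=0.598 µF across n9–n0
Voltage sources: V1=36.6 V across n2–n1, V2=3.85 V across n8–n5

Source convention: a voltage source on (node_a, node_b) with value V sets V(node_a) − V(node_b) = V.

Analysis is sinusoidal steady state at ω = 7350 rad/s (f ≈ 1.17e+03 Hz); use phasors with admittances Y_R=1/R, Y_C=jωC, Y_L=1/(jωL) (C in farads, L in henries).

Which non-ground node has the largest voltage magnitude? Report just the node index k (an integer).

1

Apply KCL at each of the 9 non-ground nodes and solve the resulting linear system.
Node n1: branches {R1, C1, C2, L3, V1} → V_1 = -36.26+0.01434j
Node n2: branches {C1, R6, R7, L3, V1} → V_2 = 0.3388+0.01434j
Node n3: branches {L1, C2} → V_3 = 0.9511-1.545j
Node n4: branches {R2, R5, L2} → V_4 = -0.7424+0.005396j
Node n5: branches {R1, V2} → V_5 = -4.601-0.2158j
Node n6: branches {R4, L1, R7} → V_6 = 0.1612-1.512j
Node n7: branches {R4, R8} → V_7 = 0.001471-0.01380j
Node n8: branches {R5, L2, V2} → V_8 = -0.7513-0.2158j
Node n9: branches {R2, R3, R6, C3, R8} → V_9 = 0.000+0.000j
Source currents: i(V1)=-0.2197+0.01126j, i(V2)=0.2183-0.001587j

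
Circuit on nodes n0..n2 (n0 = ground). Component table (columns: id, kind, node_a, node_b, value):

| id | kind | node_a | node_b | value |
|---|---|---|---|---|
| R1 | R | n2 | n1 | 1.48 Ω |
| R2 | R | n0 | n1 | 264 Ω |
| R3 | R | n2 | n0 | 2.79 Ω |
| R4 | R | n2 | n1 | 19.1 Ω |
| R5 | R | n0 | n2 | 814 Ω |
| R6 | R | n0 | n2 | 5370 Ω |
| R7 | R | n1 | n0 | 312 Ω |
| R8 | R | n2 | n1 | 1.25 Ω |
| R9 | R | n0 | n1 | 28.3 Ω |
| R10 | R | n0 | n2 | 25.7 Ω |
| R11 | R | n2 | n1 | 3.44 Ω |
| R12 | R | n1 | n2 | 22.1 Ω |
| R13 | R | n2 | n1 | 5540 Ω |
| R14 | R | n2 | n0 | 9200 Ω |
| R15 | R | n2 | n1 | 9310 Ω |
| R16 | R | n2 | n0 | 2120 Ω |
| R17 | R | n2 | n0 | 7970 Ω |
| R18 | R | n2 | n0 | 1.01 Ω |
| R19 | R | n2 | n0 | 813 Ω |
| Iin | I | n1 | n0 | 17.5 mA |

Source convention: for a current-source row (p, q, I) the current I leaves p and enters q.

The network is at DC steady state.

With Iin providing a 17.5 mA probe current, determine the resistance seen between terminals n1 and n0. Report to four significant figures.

MNA unknowns: 2 node voltages V₁..V_2
R1: Y=0.6757 on G[2,1]
R2: Y=0.003788 on G[0,1]
R3: Y=0.3584 on G[2,0]
R4: Y=0.05236 on G[2,1]
R5: Y=0.001229 on G[0,2]
R6: Y=0.0001862 on G[0,2]
R7: Y=0.003205 on G[1,0]
R8: Y=0.8000 on G[2,1]
R9: Y=0.03534 on G[0,1]
R10: Y=0.03891 on G[0,2]
R11: Y=0.2907 on G[2,1]
R12: Y=0.04525 on G[1,2]
R13: Y=0.0001805 on G[2,1]
R14: Y=0.0001087 on G[2,0]
R15: Y=0.0001074 on G[2,1]
R16: Y=0.0004717 on G[2,0]
R17: Y=0.0001255 on G[2,0]
R18: Y=0.9901 on G[2,0]
R19: Y=0.001230 on G[2,0]
Iin: z[1]−=0.0175, z[0]+=0.0175
solve → V1=-0.02086, V2=-0.01195

R_eq = 1.192 Ω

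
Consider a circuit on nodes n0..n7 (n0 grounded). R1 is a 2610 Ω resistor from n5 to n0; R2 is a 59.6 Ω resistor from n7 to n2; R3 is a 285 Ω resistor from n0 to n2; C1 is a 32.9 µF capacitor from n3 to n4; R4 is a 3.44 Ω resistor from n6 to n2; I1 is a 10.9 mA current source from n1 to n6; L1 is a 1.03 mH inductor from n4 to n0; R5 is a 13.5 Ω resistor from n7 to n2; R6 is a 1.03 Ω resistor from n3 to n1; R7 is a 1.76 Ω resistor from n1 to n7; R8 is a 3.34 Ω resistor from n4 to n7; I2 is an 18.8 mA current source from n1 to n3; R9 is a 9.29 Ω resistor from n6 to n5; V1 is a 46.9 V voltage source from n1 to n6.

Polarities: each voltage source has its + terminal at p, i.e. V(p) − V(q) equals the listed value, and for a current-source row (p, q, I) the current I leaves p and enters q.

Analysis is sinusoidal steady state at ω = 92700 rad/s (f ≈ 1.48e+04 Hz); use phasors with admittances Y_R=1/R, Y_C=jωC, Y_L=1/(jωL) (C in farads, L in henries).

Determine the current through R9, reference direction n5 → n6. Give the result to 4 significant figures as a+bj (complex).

0.01590-0.004442j A

Apply KCL at each of the 7 non-ground nodes and solve the resulting linear system.
Node n1: branches {I1, R6, R7, I2, V1} → V_1 = 5.264+11.63j
Node n2: branches {R2, R3, R4, R5} → V_2 = -31.07+11.55j
Node n3: branches {C1, R6, I2} → V_3 = 4.299+11.61j
Node n4: branches {C1, L1, R8} → V_4 = 4.293+11.93j
Node n5: branches {R1, R9} → V_5 = -41.49+11.59j
Node n6: branches {R4, I1, R9, V1} → V_6 = -41.64+11.63j
Node n7: branches {R2, R5, R7, R8} → V_7 = 1.516+11.72j
Source currents: i(V1)=-3.097+0.02950j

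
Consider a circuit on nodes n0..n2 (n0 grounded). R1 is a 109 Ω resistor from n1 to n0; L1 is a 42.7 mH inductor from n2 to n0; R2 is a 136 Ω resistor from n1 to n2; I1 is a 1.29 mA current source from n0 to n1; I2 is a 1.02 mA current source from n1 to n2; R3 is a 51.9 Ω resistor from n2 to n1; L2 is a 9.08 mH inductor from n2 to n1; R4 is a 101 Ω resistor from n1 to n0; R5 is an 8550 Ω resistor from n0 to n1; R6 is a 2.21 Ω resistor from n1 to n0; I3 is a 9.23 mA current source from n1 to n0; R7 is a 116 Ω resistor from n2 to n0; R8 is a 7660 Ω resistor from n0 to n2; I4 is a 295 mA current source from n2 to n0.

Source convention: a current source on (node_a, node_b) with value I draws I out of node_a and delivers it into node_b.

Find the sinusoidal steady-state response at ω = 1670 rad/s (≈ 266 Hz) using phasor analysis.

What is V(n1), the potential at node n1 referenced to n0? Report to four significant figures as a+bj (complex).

Element admittances at ω=1670 rad/s:
  Y(R1) = 0.009174+0.000j S between n1,n0
  Y(L1) = 0.000-0.01402j S between n2,n0
  Y(R2) = 0.007353+0.000j S between n1,n2
  I1: injects 0.00129 A into n1 (from n0)
  I2: injects 0.00102 A into n2 (from n1)
  Y(R3) = 0.01927+0.000j S between n2,n1
  Y(L2) = 0.000-0.06595j S between n2,n1
  Y(R4) = 0.009901+0.000j S between n1,n0
  Y(R5) = 0.0001170+0.000j S between n0,n1
  Y(R6) = 0.4525+0.000j S between n1,n0
  I3: injects 0.00923 A into n0 (from n1)
  Y(R7) = 0.008621+0.000j S between n2,n0
  Y(R8) = 0.0001305+0.000j S between n0,n2
  I4: injects 0.295 A into n0 (from n2)
Assemble and solve the 2×2 MNA system:
  V(n1)=-0.5183+0.003776j  V(n2)=-1.781-3.058j

-0.5183+0.003776j V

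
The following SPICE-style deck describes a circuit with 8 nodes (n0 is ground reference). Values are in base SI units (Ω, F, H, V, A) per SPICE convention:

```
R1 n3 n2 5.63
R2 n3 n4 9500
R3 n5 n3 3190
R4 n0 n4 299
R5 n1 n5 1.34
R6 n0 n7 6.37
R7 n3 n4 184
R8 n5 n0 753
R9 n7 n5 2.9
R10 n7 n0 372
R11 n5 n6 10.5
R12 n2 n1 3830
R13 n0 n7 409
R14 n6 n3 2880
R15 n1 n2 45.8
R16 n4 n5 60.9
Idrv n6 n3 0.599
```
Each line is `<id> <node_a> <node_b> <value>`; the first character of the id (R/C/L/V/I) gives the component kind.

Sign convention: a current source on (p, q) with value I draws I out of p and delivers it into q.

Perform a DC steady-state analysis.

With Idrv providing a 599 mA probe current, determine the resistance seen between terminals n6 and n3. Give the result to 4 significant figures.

MNA unknowns: 7 node voltages V₁..V_7
R1: Y=0.1776 on G[3,2]
R2: Y=0.0001053 on G[3,4]
R3: Y=0.0003135 on G[5,3]
R4: Y=0.003344 on G[0,4]
R5: Y=0.7463 on G[1,5]
R6: Y=0.1570 on G[0,7]
R7: Y=0.005435 on G[3,4]
R8: Y=0.001328 on G[5,0]
R9: Y=0.3448 on G[7,5]
R10: Y=0.002688 on G[7,0]
R11: Y=0.09524 on G[5,6]
R12: Y=0.0002611 on G[2,1]
R13: Y=0.002445 on G[0,7]
R14: Y=0.0003472 on G[6,3]
R15: Y=0.02183 on G[1,2]
R16: Y=0.01642 on G[4,5]
Idrv: z[6]−=0.599, z[3]+=0.599
solve → V1=0.4764, V2=21.91, V3=24.58, V4=5.278, V5=-0.1582, V6=-6.335, V7=-0.1076

R_eq = 51.61 Ω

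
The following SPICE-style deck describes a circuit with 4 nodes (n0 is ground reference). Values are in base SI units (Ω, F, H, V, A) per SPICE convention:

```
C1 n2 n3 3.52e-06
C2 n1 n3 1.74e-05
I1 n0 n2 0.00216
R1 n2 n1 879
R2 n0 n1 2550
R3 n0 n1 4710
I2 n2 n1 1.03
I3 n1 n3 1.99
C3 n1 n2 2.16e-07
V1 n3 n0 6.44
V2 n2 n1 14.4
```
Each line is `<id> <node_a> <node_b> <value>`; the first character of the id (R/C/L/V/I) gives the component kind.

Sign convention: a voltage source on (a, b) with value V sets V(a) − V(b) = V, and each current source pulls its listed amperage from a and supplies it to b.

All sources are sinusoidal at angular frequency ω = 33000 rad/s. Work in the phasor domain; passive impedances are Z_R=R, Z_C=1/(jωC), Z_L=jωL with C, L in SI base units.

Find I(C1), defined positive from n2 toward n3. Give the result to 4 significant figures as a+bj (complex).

-0.3349+1.391j A

Apply KCL at each of the 3 non-ground nodes and solve the resulting linear system.
Node n1: branches {C2, R1, R2, R3, I2, I3, C3, V2} → V_1 = 4.015+2.883j
Node n2: branches {C1, I1, R1, I2, C3, V2} → V_2 = 18.41+2.883j
Node n3: branches {C1, C2, I3, V1} → V_3 = 6.440+0.000j
Source currents: i(V1)=-0.0002667-0.001743j, i(V2)=-0.7093-1.494j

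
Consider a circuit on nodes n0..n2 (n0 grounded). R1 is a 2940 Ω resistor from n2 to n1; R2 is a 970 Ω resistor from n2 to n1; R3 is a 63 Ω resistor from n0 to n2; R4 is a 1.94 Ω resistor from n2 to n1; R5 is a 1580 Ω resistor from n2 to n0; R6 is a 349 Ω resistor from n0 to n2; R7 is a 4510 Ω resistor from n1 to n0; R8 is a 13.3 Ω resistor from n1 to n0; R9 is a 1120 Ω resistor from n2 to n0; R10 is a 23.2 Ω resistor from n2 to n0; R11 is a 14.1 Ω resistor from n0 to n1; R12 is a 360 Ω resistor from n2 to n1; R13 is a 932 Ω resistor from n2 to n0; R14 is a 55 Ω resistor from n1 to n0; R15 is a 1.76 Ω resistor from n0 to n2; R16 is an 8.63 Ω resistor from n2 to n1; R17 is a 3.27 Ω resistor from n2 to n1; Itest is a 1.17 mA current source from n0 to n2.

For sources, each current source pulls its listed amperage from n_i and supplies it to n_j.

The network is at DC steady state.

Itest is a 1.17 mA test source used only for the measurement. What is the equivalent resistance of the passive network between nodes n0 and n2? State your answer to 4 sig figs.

R_eq = 1.294 Ω

MNA unknowns: 2 node voltages V₁..V_2
R1: Y=0.0003401 on G[2,1]
R2: Y=0.001031 on G[2,1]
R3: Y=0.01587 on G[0,2]
R4: Y=0.5155 on G[2,1]
R5: Y=0.0006329 on G[2,0]
R6: Y=0.002865 on G[0,2]
R7: Y=0.0002217 on G[1,0]
R8: Y=0.07519 on G[1,0]
R9: Y=0.0008929 on G[2,0]
R10: Y=0.04310 on G[2,0]
R11: Y=0.07092 on G[0,1]
R12: Y=0.002778 on G[2,1]
R13: Y=0.001073 on G[2,0]
R14: Y=0.01818 on G[1,0]
R15: Y=0.5682 on G[0,2]
R16: Y=0.1159 on G[2,1]
R17: Y=0.3058 on G[2,1]
Itest: z[0]−=0.00117, z[2]+=0.00117
solve → V1=0.001289, V2=0.001514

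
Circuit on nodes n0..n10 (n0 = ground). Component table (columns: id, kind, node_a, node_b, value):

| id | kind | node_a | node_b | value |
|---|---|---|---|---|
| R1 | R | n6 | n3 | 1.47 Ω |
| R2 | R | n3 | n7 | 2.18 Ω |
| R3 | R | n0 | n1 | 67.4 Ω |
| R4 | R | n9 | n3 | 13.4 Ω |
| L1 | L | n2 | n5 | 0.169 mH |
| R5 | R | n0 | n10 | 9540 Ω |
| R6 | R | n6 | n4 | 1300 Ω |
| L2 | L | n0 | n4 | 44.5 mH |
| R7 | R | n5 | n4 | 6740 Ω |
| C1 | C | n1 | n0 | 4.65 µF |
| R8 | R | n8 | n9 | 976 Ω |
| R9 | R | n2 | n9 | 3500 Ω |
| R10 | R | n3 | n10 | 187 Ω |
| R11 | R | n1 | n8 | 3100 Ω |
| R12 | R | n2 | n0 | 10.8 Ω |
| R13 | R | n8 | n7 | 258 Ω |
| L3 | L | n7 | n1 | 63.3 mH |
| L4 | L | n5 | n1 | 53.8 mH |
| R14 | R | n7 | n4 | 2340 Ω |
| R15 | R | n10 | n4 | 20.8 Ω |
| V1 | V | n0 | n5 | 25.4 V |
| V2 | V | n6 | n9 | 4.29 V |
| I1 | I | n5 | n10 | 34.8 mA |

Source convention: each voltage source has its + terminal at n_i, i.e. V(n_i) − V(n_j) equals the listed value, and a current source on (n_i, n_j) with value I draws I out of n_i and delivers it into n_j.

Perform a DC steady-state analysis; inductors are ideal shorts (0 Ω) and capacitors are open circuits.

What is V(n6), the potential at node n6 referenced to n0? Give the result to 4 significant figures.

-24.63 V

MNA unknowns: 10 node voltages V₁..V_10 plus 6 source currents (L1, L2, L3, L4, V1, V2)
R1: Y=0.6803 on G[6,3]
R2: Y=0.4587 on G[3,7]
R3: Y=0.01484 on G[0,1]
R4: Y=0.07463 on G[9,3]
L1: row V2−V5=0, i_L1 at 2,5
R5: Y=0.0001048 on G[0,10]
R6: Y=0.0007692 on G[6,4]
L2: row V0−V4=0, i_L2 at 0,4
R7: Y=0.0001484 on G[5,4]
C1: Y=0.000 on G[1,0]
R8: Y=0.001025 on G[8,9]
R9: Y=0.0002857 on G[2,9]
R10: Y=0.005348 on G[3,10]
R11: Y=0.0003226 on G[1,8]
R12: Y=0.09259 on G[2,0]
R13: Y=0.003876 on G[8,7]
L3: row V7−V1=0, i_L3 at 7,1
L4: row V5−V1=0, i_L4 at 5,1
R14: Y=0.0004274 on G[7,4]
R15: Y=0.04808 on G[10,4]
V1: row V0−V5=25.4, i_V1 at 0,5
V2: row V6−V9=4.29, i_V2 at 6,9
I1: z[5]−=0.0348, z[10]+=0.0348
solve → V1=-25.40, V2=-25.40, V3=-25.08, V4=0.000, V5=-25.40, V6=-24.63, V7=-25.40, V8=-26.09, V9=-28.92, V10=-1.855
aux → i_L1=2.351, i_L2=0.1228, i_L3=0.1552, i_L4=-0.5318, i_V1=-2.852, i_V2=-0.2901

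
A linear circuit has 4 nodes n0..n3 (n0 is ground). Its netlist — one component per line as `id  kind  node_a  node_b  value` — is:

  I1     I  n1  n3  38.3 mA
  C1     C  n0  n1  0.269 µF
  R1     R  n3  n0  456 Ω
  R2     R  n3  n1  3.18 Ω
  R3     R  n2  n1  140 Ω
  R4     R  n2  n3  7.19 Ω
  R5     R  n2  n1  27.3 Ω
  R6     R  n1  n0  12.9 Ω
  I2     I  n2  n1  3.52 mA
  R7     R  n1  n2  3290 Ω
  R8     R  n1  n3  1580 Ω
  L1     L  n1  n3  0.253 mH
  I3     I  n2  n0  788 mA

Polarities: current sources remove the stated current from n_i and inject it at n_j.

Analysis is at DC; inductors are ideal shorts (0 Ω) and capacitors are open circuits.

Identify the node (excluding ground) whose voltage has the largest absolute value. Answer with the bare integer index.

2

MNA unknowns: 3 node voltages V₁..V_3 plus 1 source current (L1)
I1: z[1]−=0.0383, z[3]+=0.0383
C1: Y=0.000 on G[0,1]
R1: Y=0.002193 on G[3,0]
R2: Y=0.3145 on G[3,1]
R3: Y=0.007143 on G[2,1]
R4: Y=0.1391 on G[2,3]
R5: Y=0.03663 on G[2,1]
R6: Y=0.07752 on G[1,0]
I2: z[2]−=0.00352, z[1]+=0.00352
R7: Y=0.0003040 on G[1,2]
R8: Y=0.0006329 on G[1,3]
L1: row V1−V3=0, i_L1 at 1,3
I3: z[2]−=0.788, z[0]+=0.788
solve → V1=-9.886, V2=-14.21, V3=-9.886
aux → i_L1=0.5411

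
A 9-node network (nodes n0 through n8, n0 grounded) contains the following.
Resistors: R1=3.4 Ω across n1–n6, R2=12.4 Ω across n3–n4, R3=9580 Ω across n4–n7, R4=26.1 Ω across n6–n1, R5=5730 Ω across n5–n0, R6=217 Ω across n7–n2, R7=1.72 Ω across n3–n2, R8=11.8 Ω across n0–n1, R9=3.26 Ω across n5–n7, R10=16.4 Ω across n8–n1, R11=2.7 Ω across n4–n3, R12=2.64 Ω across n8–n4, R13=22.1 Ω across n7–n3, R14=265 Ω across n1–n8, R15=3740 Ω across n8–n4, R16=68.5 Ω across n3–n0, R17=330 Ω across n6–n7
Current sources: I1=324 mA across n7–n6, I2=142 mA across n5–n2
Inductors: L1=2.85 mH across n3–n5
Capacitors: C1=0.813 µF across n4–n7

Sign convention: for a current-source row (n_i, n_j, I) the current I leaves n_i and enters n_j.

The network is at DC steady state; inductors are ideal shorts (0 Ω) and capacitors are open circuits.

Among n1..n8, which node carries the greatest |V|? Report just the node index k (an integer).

7

Apply KCL at each of the 8 non-ground nodes and solve the resulting linear system.
Node n1: branches {R1, R4, R8, R10, R14} → V_1 = 0.7291
Node n2: branches {R6, R7, I2} → V_2 = -3.947
Node n3: branches {R2, R7, R11, L1, R13, R16} → V_3 = -4.183
Node n4: branches {R2, R3, R11, R12, R15, C1} → V_4 = -3.647
Node n5: branches {R5, R9, L1, I2} → V_5 = -4.183
Node n6: branches {R1, R4, I1, R17} → V_6 = 1.643
Node n7: branches {R3, R6, I1, R9, R13, C1, R17} → V_7 = -5.031
Node n8: branches {R10, R12, R14, R15} → V_8 = -3.008
Source currents: i(L1)=0.4015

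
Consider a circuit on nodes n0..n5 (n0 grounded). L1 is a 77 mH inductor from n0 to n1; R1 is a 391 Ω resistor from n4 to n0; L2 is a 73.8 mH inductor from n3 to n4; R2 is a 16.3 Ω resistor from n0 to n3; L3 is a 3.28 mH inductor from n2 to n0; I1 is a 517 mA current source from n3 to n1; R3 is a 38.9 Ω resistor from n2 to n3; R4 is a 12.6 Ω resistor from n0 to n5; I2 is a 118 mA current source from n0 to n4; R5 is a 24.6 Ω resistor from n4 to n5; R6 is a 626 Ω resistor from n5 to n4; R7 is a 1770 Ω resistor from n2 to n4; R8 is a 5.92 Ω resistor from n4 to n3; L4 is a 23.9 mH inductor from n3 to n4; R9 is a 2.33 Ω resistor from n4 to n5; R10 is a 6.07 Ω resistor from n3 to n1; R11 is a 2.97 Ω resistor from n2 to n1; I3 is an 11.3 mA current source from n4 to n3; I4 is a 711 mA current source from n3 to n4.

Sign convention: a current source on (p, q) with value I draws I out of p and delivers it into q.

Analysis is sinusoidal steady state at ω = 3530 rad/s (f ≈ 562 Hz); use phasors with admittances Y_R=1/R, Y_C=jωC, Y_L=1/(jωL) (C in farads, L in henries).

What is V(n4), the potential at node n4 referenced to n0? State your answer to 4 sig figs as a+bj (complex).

2.266+0.4536j V

Apply KCL at each of the 5 non-ground nodes and solve the resulting linear system.
Node n1: branches {L1, I1, R10, R11} → V_1 = 0.8579+0.5260j
Node n2: branches {L3, R3, R7, R11} → V_2 = 0.5343+0.6357j
Node n3: branches {L2, R2, I1, R3, R8, L4, R10, I3, I4} → V_3 = -1.607+0.2825j
Node n4: branches {R1, L2, I2, R5, R6, R7, R8, L4, R9, I3, I4} → V_4 = 2.266+0.4536j
Node n5: branches {R4, R5, R6, R9} → V_5 = 1.940+0.3882j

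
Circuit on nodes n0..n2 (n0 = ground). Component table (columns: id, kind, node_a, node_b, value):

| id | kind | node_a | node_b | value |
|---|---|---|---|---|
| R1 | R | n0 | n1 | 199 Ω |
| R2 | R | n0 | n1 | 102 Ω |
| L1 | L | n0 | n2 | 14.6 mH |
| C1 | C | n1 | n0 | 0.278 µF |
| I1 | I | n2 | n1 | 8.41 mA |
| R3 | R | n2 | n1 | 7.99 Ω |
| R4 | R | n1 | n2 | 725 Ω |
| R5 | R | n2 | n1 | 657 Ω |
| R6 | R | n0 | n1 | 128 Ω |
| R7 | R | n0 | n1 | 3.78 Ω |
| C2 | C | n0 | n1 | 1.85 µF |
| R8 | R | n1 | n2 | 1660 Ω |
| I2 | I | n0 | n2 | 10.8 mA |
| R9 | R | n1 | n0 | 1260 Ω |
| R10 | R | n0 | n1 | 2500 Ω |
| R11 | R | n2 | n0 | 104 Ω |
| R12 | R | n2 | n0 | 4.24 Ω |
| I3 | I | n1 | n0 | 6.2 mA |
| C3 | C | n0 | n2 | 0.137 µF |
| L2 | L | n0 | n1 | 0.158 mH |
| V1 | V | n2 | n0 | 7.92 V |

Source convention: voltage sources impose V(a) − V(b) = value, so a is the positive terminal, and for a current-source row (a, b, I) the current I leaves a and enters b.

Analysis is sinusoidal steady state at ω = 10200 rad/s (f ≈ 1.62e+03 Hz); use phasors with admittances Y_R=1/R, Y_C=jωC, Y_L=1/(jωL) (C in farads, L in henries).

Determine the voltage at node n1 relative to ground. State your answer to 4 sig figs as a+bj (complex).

0.7998+1.148j V

Element admittances at ω=10200 rad/s:
  Y(R1) = 0.005025+0.000j S between n0,n1
  Y(R2) = 0.009804+0.000j S between n0,n1
  Y(L1) = 0.000-0.006715j S between n0,n2
  Y(C1) = 0.000+0.002836j S between n1,n0
  I1: injects 0.00841 A into n1 (from n2)
  Y(R3) = 0.1252+0.000j S between n2,n1
  Y(R4) = 0.001379+0.000j S between n1,n2
  Y(R5) = 0.001522+0.000j S between n2,n1
  Y(R6) = 0.007812+0.000j S between n0,n1
  Y(R7) = 0.2646+0.000j S between n0,n1
  Y(C2) = 0.000+0.01887j S between n0,n1
  Y(R8) = 0.0006024+0.000j S between n1,n2
  I2: injects 0.0108 A into n2 (from n0)
  Y(R9) = 0.0007937+0.000j S between n1,n0
  Y(R10) = 0.0004000+0.000j S between n0,n1
  Y(R11) = 0.009615+0.000j S between n2,n0
  Y(R12) = 0.2358+0.000j S between n2,n0
  I3: injects 0.0062 A into n0 (from n1)
  Y(C3) = 0.000+0.001397j S between n0,n2
  Y(L2) = 0.000-0.6205j S between n0,n1
  V1: constraint V(n2)−V(n0) = 7.92
Assemble and solve the 3×3 MNA system:
  V(n1)=0.7998+1.148j  V(n2)=7.920+0.000j
  i(V1)=-2.858+0.1899j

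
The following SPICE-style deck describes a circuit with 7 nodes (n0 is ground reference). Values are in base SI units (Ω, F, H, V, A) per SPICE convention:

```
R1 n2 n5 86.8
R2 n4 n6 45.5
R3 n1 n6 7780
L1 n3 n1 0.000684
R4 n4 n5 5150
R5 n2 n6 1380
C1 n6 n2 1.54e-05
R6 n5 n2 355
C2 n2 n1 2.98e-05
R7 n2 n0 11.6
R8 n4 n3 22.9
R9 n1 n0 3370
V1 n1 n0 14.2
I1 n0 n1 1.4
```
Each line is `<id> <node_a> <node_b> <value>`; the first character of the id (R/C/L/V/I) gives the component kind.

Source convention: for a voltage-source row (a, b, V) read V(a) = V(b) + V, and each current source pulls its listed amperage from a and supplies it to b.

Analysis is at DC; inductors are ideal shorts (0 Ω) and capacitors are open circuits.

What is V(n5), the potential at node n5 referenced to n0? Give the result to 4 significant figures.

MNA unknowns: 6 node voltages V₁..V_6 plus 2 source currents (L1, V1)
R1: Y=0.01152 on G[2,5]
R2: Y=0.02198 on G[4,6]
R3: Y=0.0001285 on G[1,6]
L1: row V3−V1=0, i_L1 at 3,1
R4: Y=0.0001942 on G[4,5]
R5: Y=0.0007246 on G[2,6]
C1: Y=0.000 on G[6,2]
R6: Y=0.002817 on G[5,2]
C2: Y=0.000 on G[2,1]
R7: Y=0.08621 on G[2,0]
R8: Y=0.04367 on G[4,3]
R9: Y=0.0002967 on G[1,0]
V1: row V1−V0=14.2, i_V1 at 1,0
I1: z[0]−=1.4, z[1]+=1.4
solve → V1=14.20, V2=0.1428, V3=14.20, V4=13.92, V5=0.3269, V6=13.48
aux → i_L1=-0.01222, i_V1=1.383

0.3269 V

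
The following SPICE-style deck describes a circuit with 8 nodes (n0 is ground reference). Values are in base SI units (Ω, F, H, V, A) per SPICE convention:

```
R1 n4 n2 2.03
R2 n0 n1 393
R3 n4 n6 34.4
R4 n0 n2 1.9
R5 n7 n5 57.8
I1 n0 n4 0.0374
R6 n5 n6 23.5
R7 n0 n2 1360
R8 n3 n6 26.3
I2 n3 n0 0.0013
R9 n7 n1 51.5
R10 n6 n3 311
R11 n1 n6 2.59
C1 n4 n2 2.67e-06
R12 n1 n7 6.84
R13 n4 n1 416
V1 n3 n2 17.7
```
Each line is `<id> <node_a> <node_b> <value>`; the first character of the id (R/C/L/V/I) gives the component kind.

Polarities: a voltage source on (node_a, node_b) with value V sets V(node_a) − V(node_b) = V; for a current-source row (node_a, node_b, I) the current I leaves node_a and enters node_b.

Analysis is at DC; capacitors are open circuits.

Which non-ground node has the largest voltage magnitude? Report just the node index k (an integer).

3

Apply KCL at each of the 7 non-ground nodes and solve the resulting linear system.
Node n1: branches {R2, R9, R11, R12, R13} → V_1 = 9.888
Node n2: branches {R1, R4, R7, C1, V1} → V_2 = 0.02075
Node n3: branches {R8, I2, R10, V1} → V_3 = 17.72
Node n4: branches {R1, R3, I1, C1, R13} → V_4 = 0.6913
Node n5: branches {R5, R6} → V_5 = 9.975
Node n6: branches {R3, R6, R8, R10, R11} → V_6 = 10.01
Node n7: branches {R5, R9, R12} → V_7 = 9.897
Source currents: i(V1)=-0.3194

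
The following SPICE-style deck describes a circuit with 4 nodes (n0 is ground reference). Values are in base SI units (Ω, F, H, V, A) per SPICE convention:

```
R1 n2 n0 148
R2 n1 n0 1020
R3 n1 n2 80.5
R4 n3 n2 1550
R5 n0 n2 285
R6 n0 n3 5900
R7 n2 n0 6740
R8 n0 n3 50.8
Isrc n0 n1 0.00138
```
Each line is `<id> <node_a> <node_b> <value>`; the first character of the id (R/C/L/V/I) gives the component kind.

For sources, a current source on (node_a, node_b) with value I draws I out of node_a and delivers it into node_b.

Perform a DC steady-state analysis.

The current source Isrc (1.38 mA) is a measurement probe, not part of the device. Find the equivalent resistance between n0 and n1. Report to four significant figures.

Element admittances at DC:
  Y(R1) = 0.006757 S between n2,n0
  Y(R2) = 0.0009804 S between n1,n0
  Y(R3) = 0.01242 S between n1,n2
  Y(R4) = 0.0006452 S between n3,n2
  Y(R5) = 0.003509 S between n0,n2
  Y(R6) = 0.0001695 S between n0,n3
  Y(R7) = 0.0001484 S between n2,n0
  Y(R8) = 0.01969 S between n0,n3
  Isrc: injects 0.00138 A into n1 (from n0)
Assemble and solve the 3×3 MNA system:
  V(n1)=0.2022  V(n2)=0.1071  V(n3)=0.003369

R_eq = 146.5 Ω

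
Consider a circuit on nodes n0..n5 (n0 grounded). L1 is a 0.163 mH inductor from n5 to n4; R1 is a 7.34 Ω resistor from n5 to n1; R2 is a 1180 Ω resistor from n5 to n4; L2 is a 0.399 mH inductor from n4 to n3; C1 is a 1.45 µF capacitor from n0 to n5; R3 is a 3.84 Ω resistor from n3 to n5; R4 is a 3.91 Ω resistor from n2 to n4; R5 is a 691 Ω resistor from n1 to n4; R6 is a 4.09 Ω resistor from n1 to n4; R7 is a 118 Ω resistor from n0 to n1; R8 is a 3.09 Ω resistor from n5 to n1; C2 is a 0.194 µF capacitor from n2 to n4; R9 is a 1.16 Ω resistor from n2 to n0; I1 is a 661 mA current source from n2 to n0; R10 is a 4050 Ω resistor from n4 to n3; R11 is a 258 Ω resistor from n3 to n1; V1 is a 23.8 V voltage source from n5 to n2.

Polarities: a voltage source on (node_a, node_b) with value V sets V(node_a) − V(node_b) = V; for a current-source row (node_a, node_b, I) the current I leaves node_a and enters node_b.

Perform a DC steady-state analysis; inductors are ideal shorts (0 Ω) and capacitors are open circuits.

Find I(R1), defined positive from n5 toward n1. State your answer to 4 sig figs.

0.03667 A

Element admittances at DC:
  L1: short n5↔n4 (DC inductor)
  Y(R1) = 0.1362 S between n5,n1
  Y(R2) = 0.0008475 S between n5,n4
  L2: short n4↔n3 (DC inductor)
  Y(C1) = 0.000 S between n0,n5
  Y(R3) = 0.2604 S between n3,n5
  Y(R4) = 0.2558 S between n2,n4
  Y(R5) = 0.001447 S between n1,n4
  Y(R6) = 0.2445 S between n1,n4
  Y(R7) = 0.008475 S between n0,n1
  Y(R8) = 0.3236 S between n5,n1
  Y(C2) = 0.000 S between n2,n4
  Y(R9) = 0.8621 S between n2,n0
  I1: injects 0.661 A into n0 (from n2)
  Y(R10) = 0.0002469 S between n4,n3
  Y(R11) = 0.003876 S between n3,n1
  V1: constraint V(n5)−V(n2) = 23.8
Assemble and solve the 8×8 MNA system:
  V(n1)=22.54  V(n2)=-0.9884  V(n3)=22.81  V(n4)=22.81  V(n5)=22.81
  i(L1)=6.154  i(L2)=0.001043  i(V1)=-6.278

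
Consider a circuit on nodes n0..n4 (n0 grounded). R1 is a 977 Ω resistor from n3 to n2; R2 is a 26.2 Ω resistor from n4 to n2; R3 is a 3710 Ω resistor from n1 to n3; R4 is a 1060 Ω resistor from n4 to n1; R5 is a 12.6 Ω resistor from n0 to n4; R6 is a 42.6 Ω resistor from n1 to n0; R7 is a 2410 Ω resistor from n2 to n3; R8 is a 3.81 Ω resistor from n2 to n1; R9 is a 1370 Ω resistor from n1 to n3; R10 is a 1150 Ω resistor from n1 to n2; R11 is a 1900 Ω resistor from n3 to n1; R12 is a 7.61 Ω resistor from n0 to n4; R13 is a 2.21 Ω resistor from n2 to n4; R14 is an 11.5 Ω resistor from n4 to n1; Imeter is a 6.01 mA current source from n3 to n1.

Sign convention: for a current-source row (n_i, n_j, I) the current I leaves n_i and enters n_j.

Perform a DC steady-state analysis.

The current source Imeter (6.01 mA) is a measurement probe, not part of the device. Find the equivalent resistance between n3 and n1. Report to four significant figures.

Apply KCL at each of the 4 non-ground nodes and solve the resulting linear system.
Node n1: branches {R3, R4, R6, R8, R9, R10, R11, R14, Imeter} → V_1 = 0.006078
Node n2: branches {R1, R2, R7, R8, R10, R13} → V_2 = -0.002178
Node n3: branches {R1, R3, R7, R9, R11, Imeter} → V_3 = -2.025
Node n4: branches {R2, R4, R5, R12, R13, R14} → V_4 = -0.0006769

R_eq = 338.0 Ω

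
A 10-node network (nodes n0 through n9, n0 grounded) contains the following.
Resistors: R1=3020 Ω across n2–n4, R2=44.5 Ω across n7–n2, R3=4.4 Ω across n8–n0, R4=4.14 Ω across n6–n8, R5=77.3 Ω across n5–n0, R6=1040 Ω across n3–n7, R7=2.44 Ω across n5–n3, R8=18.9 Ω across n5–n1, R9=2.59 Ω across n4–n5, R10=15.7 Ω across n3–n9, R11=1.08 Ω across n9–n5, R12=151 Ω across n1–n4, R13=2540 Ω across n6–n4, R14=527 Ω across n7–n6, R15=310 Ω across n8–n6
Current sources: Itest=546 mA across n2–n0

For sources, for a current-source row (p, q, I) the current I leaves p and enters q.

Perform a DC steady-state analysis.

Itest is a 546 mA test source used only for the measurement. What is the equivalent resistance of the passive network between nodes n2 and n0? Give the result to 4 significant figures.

R_eq = 364.3 Ω

Apply KCL at each of the 9 non-ground nodes and solve the resulting linear system.
Node n1: branches {R8, R12} → V_1 = -16.23
Node n2: branches {R1, R2, Itest} → V_2 = -198.9
Node n3: branches {R6, R7, R10} → V_3 = -16.54
Node n4: branches {R1, R9, R12, R13} → V_4 = -16.35
Node n5: branches {R5, R7, R8, R9, R11} → V_5 = -16.21
Node n6: branches {R4, R13, R14, R15} → V_6 = -2.854
Node n7: branches {R2, R6, R14} → V_7 = -177.3
Node n8: branches {R3, R4, R15} → V_8 = -1.480
Node n9: branches {R10, R11} → V_9 = -16.23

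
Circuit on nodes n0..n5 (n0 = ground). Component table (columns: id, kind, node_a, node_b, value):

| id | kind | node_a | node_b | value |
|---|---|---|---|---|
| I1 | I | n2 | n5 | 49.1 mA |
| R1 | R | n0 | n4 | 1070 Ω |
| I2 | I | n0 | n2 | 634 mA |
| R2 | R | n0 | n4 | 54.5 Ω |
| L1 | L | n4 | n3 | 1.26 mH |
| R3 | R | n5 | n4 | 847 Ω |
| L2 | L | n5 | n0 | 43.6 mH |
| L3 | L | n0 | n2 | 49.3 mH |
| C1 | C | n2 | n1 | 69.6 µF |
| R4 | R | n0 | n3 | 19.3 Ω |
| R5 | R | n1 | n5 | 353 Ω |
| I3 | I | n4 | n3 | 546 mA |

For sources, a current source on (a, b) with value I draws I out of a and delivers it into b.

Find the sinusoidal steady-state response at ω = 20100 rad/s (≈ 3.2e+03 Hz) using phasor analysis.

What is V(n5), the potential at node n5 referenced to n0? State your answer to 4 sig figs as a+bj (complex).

MNA unknowns: 5 node voltages V₁..V_5
I1: z[2]−=0.0491, z[5]+=0.0491
R1: Y=0.0009346+0.000j on G[0,4]
I2: z[0]−=0.634, z[2]+=0.634
R2: Y=0.01835+0.000j on G[0,4]
L1: Y=0.000-0.03949j on G[4,3]
R3: Y=0.001181+0.000j on G[5,4]
L2: Y=0.000-0.001141j on G[5,0]
L3: Y=0.000-0.001009j on G[0,2]
C1: Y=0.000+1.399j on G[2,1]
R4: Y=0.05181+0.000j on G[0,3]
R5: Y=0.002833+0.000j on G[1,5]
I3: z[4]−=0.546, z[3]+=0.546
solve → V1=179.0+285.5j, V2=179.1+285.3j, V3=3.525+6.228j, V4=-4.648-2.975j, V5=74.13+221.8j

74.13+221.8j V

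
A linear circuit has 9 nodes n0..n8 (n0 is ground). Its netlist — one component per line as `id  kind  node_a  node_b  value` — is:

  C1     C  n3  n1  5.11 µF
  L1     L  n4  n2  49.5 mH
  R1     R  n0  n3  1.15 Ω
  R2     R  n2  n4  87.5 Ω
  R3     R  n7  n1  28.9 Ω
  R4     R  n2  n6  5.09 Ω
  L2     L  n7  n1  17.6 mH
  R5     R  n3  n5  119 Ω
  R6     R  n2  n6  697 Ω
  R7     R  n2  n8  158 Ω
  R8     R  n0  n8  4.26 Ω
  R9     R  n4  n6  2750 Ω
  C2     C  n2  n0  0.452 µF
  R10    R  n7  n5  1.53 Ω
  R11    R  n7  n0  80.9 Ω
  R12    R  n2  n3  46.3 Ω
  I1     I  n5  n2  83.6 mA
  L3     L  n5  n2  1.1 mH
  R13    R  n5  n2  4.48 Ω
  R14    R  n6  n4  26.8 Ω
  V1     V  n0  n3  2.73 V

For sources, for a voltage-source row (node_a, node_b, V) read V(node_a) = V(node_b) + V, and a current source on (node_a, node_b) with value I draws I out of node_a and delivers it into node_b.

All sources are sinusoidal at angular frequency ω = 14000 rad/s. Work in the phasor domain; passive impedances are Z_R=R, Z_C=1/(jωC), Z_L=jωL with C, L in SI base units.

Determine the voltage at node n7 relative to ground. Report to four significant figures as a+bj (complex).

Element admittances at ω=14000 rad/s:
  Y(C1) = 0.000+0.07154j S between n3,n1
  Y(L1) = 0.000-0.001443j S between n4,n2
  Y(R1) = 0.8696+0.000j S between n0,n3
  Y(R2) = 0.01143+0.000j S between n2,n4
  Y(R3) = 0.03460+0.000j S between n7,n1
  Y(R4) = 0.1965+0.000j S between n2,n6
  Y(L2) = 0.000-0.004058j S between n7,n1
  Y(R5) = 0.008403+0.000j S between n3,n5
  Y(R6) = 0.001435+0.000j S between n2,n6
  Y(R7) = 0.006329+0.000j S between n2,n8
  Y(R8) = 0.2347+0.000j S between n0,n8
  Y(R9) = 0.0003636+0.000j S between n4,n6
  Y(C2) = 0.000+0.006328j S between n2,n0
  Y(R10) = 0.6536+0.000j S between n7,n5
  Y(R11) = 0.01236+0.000j S between n7,n0
  Y(R12) = 0.02160+0.000j S between n2,n3
  I1: injects 0.0836 A into n2 (from n5)
  Y(L3) = 0.000-0.06494j S between n5,n2
  Y(R13) = 0.2232+0.000j S between n5,n2
  Y(R14) = 0.03731+0.000j S between n6,n4
  V1: constraint V(n0)−V(n3) = 2.73
Assemble and solve the 9×9 MNA system:
  V(n1)=-2.632-0.2337j  V(n2)=-1.882+0.1575j  V(n3)=-2.730+0.000j  V(n4)=-1.882+0.1575j  V(n5)=-2.195+0.03275j  V(n6)=-1.882+0.1575j  V(n7)=-2.179+0.02164j  V(n8)=-0.04941+0.004134j
  i(V1)=-2.413-0.01067j

-2.179+0.02164j V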